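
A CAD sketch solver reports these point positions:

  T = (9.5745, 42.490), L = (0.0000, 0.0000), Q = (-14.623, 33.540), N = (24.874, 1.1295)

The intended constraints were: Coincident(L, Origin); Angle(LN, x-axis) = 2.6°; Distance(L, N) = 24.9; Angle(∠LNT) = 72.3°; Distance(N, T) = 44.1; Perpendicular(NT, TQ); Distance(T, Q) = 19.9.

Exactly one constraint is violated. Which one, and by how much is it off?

Distance(T, Q) = 19.9 — off by 5.90.

L = (0.00, 0.00) ✓; LN at 2.600° ✓; |LN| = 24.90 ✓; ∠LNT = 72.30° ✓; |NT| = 44.10 ✓; ∠(NT, TQ) = 90.00° ✓; |TQ| = 25.80 ✗.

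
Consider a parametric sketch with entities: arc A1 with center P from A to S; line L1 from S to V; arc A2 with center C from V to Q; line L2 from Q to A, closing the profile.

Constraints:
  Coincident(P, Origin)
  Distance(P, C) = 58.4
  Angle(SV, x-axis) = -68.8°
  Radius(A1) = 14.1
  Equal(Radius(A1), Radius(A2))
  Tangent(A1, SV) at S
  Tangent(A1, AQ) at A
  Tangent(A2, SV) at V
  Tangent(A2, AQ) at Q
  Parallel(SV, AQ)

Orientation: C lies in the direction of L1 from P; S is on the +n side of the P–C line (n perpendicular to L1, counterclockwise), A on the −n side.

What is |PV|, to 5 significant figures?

60.078

Tangency of A1 to both parallel lines with radius 14.1 puts S and A at P ± 14.1·n: S = (13.146, 5.0989), A = (-13.146, -5.0989). Equal radii place V and Q the same way about C: V = C + 14.1·n = (34.265, -49.349), Q = C − 14.1·n = (7.9731, -59.547). Then |PV| = |V − P| = 60.078.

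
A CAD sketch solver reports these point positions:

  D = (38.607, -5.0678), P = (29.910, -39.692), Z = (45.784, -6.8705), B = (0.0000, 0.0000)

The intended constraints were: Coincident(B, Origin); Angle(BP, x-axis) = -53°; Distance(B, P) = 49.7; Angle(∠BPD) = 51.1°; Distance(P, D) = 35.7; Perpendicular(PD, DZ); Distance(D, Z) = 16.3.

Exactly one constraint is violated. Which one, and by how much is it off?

Distance(D, Z) = 16.3 — off by 8.90.

B = (0.00, 0.00) ✓; BP at -53.00° ✓; |BP| = 49.70 ✓; ∠BPD = 51.10° ✓; |PD| = 35.70 ✓; ∠(PD, DZ) = 90.00° ✓; |DZ| = 7.400 ✗.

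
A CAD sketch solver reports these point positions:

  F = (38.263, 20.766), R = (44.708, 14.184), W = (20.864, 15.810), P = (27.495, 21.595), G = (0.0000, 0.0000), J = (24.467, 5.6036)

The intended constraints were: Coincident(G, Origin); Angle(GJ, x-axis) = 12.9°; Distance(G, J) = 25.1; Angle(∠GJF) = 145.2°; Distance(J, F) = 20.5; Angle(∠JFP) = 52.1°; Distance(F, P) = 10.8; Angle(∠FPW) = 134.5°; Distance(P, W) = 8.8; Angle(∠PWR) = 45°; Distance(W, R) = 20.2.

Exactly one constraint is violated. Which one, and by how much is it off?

Distance(W, R) = 20.2 — off by 3.70.

G = (0.00, 0.00) ✓; GJ at 12.90° ✓; |GJ| = 25.10 ✓; ∠GJF = 145.2° ✓; |JF| = 20.50 ✓; ∠JFP = 52.10° ✓; |FP| = 10.80 ✓; ∠FPW = 134.5° ✓; |PW| = 8.800 ✓; ∠PWR = 45.00° ✓; |WR| = 23.90 ✗.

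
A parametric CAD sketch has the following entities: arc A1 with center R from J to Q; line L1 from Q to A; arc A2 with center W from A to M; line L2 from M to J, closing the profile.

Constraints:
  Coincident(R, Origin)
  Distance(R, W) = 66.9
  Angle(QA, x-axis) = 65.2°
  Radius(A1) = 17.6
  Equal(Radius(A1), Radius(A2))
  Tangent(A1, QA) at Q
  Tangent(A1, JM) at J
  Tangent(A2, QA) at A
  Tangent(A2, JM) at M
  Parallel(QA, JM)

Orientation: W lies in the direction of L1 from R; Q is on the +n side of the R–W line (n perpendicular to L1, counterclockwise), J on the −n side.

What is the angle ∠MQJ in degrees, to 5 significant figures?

62.249°

Tangency of A1 to both parallel lines with radius 17.6 puts Q and J at R ± 17.6·n: Q = (-15.977, 7.3824), J = (15.977, -7.3824). Equal radii place A and M the same way about W: A = W + 17.6·n = (12.084, 68.113), M = W − 17.6·n = (44.038, 53.348). Then cos ∠MQJ = QM·QJ / (|QM||QJ|), giving 62.249°.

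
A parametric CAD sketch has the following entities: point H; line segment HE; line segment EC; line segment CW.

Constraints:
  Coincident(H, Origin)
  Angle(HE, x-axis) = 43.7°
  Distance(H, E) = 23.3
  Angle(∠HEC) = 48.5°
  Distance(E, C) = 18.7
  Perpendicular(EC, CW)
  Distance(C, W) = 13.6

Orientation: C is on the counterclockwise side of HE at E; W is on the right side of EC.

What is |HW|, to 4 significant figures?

31.22

H is at the origin; HE runs at 43.7° with length 23.3, so E = 23.3·(cos 43.7°, sin 43.7°) = (16.85, 16.10). ∠HEC = 48.5°, so EC runs at 43.7° + (180° − 48.5°) = 175.2° from the x-axis; with |EC| = 18.7, C = E + 18.7·(cos 175.2°, sin 175.2°) = (-1.789, 17.66). EC is perpendicular to CW; with |CW| = 13.6 on the right of EC, W = C + 13.6·(0.08368, 0.9965) = (-0.6513, 31.21). Then |HW| = |W − H| = 31.22.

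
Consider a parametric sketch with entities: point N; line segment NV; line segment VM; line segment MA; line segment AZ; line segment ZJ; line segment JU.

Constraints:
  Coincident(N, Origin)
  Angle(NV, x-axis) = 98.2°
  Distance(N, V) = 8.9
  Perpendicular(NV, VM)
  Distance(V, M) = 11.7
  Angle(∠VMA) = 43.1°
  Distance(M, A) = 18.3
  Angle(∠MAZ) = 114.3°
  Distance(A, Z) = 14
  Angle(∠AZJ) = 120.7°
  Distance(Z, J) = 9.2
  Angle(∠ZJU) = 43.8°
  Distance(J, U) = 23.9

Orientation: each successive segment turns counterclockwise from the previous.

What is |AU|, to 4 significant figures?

4.594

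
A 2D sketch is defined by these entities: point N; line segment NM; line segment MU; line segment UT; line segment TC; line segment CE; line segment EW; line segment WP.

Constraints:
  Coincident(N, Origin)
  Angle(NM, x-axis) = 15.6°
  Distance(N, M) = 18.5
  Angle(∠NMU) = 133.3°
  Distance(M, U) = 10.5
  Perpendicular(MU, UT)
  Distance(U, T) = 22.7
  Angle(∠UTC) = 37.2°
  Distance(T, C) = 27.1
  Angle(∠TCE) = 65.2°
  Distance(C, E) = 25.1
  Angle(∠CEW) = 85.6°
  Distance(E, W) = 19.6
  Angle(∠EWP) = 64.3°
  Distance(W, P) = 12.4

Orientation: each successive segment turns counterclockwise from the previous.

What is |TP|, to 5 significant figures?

11.377

N is at the origin; NM runs at 15.6° with length 18.5, so M = (17.819, 4.9750). ∠NMU = 133.3° gives MU at 62.300° from the x-axis; with |MU| = 10.5, U = (22.699, 14.272). MU is perpendicular to UT, so UT runs at 152.30°; with |UT| = 22.7, T = (2.6009, 24.824). ∠UTC = 37.2° gives TC at -64.900° from the x-axis; with |TC| = 27.1, C = (14.097, 0.28265). ∠TCE = 65.2° gives CE at 49.900° from the x-axis; with |CE| = 25.1, E = (30.264, 19.482). ∠CEW = 85.6° gives EW at 144.30° from the x-axis; with |EW| = 19.6, W = (14.347, 30.920). ∠EWP = 64.3° gives WP at -100.00° from the x-axis; with |WP| = 12.4, P = (12.194, 18.708). Then |TP| = |P − T| = 11.377.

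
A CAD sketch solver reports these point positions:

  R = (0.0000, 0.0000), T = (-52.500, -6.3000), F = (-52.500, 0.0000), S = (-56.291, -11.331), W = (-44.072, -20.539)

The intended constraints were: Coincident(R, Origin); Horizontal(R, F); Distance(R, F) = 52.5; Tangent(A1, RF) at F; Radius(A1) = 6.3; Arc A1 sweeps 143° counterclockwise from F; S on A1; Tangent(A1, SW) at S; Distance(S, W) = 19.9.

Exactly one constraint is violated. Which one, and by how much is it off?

Distance(S, W) = 19.9 — off by 4.60.

R = (0.00, 0.00) ✓; R.y = 0.00, F.y = 0.00 ✓; |RF| = 52.50 ✓; ∠(TF, FR) = 90.00° ✓; |TF| = 6.300 ✓; bearing(T→S) − bearing(T→F) = 143.0° ✓; |TS| = 6.299 ✓; ∠(TS, SW) = 90.00° ✓; |SW| = 15.30 ✗.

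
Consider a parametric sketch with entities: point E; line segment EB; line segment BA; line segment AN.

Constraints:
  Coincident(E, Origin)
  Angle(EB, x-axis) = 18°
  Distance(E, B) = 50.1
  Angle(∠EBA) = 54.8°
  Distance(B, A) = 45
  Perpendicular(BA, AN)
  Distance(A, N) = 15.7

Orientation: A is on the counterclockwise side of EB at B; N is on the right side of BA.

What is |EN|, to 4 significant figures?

58.89

E is at the origin; EB runs at 18.0° with length 50.1, so B = 50.1·(cos 18.0°, sin 18.0°) = (47.65, 15.48). ∠EBA = 54.8°, so BA runs at 18.0° + (180° − 54.8°) = 143.2° from the x-axis; with |BA| = 45.0, A = B + 45.0·(cos 143.2°, sin 143.2°) = (11.62, 42.44). BA is perpendicular to AN; with |AN| = 15.7 on the right of BA, N = A + 15.7·(0.5990, 0.8007) = (21.02, 55.01). Then |EN| = |N − E| = 58.89.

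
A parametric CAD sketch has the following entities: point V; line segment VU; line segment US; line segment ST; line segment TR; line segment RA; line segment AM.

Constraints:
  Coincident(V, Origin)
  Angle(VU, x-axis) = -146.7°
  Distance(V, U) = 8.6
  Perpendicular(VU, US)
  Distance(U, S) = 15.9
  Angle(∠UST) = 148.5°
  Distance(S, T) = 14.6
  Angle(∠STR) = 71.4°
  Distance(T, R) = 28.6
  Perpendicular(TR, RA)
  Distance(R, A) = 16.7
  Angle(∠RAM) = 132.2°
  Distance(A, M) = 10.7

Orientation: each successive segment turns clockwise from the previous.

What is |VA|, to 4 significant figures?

6.272

V is at the origin; VU runs at -146.7° with length 8.6, so U = (-7.188, -4.722). The perpendicularity gives US at right angles to VU, so US runs at 123.3°; with |US| = 15.9, S = (-15.92, 8.568). ∠UST = 148.5° gives ST at 91.80° from the x-axis; with |ST| = 14.6, T = (-16.38, 23.16). ∠STR = 71.4° gives TR at -16.80° from the x-axis; with |TR| = 28.6, R = (11.00, 14.89). TR ⟂ RA, so RA runs at -106.8°; with |RA| = 16.7, A = (6.177, -1.093). Then |VA| = |A − V| = 6.272.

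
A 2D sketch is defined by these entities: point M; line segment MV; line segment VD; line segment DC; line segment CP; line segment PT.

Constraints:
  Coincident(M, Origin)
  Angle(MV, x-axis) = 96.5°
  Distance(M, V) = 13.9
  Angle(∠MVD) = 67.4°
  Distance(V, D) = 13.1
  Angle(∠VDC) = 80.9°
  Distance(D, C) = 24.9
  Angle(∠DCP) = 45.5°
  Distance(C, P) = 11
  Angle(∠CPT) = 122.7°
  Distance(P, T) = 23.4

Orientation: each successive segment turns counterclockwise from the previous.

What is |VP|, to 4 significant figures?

15.95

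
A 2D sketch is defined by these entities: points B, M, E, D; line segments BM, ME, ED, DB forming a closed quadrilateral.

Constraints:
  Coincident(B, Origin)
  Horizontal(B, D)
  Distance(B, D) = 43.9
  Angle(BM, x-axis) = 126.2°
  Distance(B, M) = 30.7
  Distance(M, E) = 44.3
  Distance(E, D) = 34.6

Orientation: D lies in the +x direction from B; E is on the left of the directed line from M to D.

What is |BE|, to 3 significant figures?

39.3

Checks: |ME| = 44.30 ✓; |ED| = 34.60 ✓.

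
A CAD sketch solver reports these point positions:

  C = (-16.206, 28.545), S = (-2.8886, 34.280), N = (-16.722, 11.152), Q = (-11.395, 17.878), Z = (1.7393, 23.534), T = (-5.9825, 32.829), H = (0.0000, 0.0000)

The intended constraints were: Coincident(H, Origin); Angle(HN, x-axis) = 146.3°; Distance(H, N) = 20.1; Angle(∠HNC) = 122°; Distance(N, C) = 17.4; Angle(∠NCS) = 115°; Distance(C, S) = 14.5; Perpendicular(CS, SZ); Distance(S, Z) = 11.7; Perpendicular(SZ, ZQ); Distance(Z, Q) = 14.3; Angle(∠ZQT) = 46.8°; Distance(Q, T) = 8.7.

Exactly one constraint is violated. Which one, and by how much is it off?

Distance(Q, T) = 8.7 — off by 7.20.

H = (0.00, 0.00) ✓; HN at 146.3° ✓; |HN| = 20.10 ✓; ∠HNC = 122.0° ✓; |NC| = 17.40 ✓; ∠NCS = 115.0° ✓; |CS| = 14.50 ✓; ∠(CS, SZ) = 90.00° ✓; |SZ| = 11.70 ✓; ∠(SZ, ZQ) = 90.00° ✓; |ZQ| = 14.30 ✓; ∠ZQT = 46.80° ✓; |QT| = 15.90 ✗.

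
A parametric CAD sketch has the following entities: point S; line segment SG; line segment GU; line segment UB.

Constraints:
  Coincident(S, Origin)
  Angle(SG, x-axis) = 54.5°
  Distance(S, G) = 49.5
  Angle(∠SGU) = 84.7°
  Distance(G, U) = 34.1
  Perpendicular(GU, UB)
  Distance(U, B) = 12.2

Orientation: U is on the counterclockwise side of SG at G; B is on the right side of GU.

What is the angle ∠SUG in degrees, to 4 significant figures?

59.08°

S is at the origin; SG runs at 54.5° with length 49.5, so G = 49.5·(cos 54.5°, sin 54.5°) = (28.74, 40.30). ∠SGU = 84.7°, so GU runs at 54.5° + (180° − 84.7°) = 149.8° from the x-axis; with |GU| = 34.1, U = G + 34.1·(cos 149.8°, sin 149.8°) = (-0.7270, 57.45). Then cos ∠SUG = US·UG / (|US||UG|), giving 59.08°.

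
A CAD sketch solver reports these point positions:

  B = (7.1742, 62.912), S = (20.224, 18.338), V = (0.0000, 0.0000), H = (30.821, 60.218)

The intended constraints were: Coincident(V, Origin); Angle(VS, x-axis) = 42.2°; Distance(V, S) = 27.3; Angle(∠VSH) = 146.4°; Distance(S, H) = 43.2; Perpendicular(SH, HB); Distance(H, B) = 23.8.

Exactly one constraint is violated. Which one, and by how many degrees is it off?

Perpendicular(SH, HB) — off by 7.70°.

V = (0.00, 0.00) ✓; VS at 42.20° ✓; |VS| = 27.30 ✓; ∠VSH = 146.4° ✓; |SH| = 43.20 ✓; ∠(SH, HB) = 97.70° ✗; |HB| = 23.80 ✓.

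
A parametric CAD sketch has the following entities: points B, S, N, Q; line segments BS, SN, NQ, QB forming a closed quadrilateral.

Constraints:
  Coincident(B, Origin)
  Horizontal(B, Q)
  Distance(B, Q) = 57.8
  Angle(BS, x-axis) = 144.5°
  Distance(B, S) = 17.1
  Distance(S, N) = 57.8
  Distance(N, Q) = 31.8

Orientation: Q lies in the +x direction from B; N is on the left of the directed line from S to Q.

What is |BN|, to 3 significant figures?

49.4

Checks: |SN| = 57.80 ✓; |NQ| = 31.80 ✓.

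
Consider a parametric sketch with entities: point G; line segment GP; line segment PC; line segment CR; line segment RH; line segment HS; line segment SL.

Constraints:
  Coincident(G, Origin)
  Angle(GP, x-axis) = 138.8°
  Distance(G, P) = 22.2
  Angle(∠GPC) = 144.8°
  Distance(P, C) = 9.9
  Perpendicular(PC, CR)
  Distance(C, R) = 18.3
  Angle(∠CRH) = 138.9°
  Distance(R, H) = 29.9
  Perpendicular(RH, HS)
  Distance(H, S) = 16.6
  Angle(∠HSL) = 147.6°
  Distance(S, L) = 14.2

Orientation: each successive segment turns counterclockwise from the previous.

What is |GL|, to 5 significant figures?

8.8790

G is at the origin; GP runs at 138.8° with length 22.2, so P = (-16.704, 14.623). ∠GPC = 144.8° gives PC at 174.00° from the x-axis; with |PC| = 9.9, C = (-26.549, 15.658). PC is perpendicular to CR, so CR runs at -96.000°; with |CR| = 18.3, R = (-28.462, -2.5420). ∠CRH = 138.9° gives RH at -54.900° from the x-axis; with |RH| = 29.9, H = (-11.270, -27.005). The perpendicularity gives HS at right angles to RH, so HS runs at 35.100°; with |HS| = 16.6, S = (2.3117, -17.460). ∠HSL = 147.6° gives SL at 67.500° from the x-axis; with |SL| = 14.2, L = (7.7458, -4.3405). Then |GL| = |L − G| = 8.8790.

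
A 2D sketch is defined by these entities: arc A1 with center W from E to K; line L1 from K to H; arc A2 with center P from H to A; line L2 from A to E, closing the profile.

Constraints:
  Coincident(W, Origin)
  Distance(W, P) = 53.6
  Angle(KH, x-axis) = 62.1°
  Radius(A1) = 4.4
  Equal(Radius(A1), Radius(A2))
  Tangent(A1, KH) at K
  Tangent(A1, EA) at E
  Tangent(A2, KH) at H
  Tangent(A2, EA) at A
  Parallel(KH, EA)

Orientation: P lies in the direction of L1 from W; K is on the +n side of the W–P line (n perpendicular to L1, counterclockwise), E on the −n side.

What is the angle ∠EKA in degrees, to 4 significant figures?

80.68°

The slot axis is L1's direction at 62.1°, so u = (cos 62.1°, sin 62.1°) = (0.4679, 0.8838) and n = (−sin 62.1°, cos 62.1°) = (-0.8838, 0.4679). W is at the origin and P lies 53.6 along u from W, so P = 53.6·u = (25.08, 47.37). Tangency of A1 to both parallel lines with radius 4.4 puts K and E at W ± 4.4·n: K = (-3.889, 2.059), E = (3.889, -2.059). Equal radii place H and A the same way about P: H = P + 4.4·n = (21.19, 49.43), A = P − 4.4·n = (28.97, 45.31). Then cos ∠EKA = KE·KA / (|KE||KA|), giving 80.68°.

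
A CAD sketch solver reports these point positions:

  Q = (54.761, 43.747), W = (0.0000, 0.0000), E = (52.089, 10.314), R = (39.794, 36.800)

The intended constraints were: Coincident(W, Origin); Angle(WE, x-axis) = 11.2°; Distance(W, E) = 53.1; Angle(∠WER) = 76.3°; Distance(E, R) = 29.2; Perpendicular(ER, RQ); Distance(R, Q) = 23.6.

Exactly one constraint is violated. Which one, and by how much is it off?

Distance(R, Q) = 23.6 — off by 7.10.

W = (0.00, 0.00) ✓; WE at 11.20° ✓; |WE| = 53.10 ✓; ∠WER = 76.30° ✓; |ER| = 29.20 ✓; ∠(ER, RQ) = 90.00° ✓; |RQ| = 16.50 ✗.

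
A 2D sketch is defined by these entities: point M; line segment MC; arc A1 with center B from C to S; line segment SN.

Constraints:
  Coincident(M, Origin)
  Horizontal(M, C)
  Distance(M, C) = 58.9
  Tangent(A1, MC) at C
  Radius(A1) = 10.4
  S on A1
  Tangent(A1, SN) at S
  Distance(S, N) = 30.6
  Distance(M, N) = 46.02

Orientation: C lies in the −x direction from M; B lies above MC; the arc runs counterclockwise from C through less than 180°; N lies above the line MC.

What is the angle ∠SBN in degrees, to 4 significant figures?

71.23°

Checks: |BS| = 10.40 ✓; ∠(BS, SN) = 90.00° ✓; |SN| = 30.60 ✓; |MN| = 46.02 ✓.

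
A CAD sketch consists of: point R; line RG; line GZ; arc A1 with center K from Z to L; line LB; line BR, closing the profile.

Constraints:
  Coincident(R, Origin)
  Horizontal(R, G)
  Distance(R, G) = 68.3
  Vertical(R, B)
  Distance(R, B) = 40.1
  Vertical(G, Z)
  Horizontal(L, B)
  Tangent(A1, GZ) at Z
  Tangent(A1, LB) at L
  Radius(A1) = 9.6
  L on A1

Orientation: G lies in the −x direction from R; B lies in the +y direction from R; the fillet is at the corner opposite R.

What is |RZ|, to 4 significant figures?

74.80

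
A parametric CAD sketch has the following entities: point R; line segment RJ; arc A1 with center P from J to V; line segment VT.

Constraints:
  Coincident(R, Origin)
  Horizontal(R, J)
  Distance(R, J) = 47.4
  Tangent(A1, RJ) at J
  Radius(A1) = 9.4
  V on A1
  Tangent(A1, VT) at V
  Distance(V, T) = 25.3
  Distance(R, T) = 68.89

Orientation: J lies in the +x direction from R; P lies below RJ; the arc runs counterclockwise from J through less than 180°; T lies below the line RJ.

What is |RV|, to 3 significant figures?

44.5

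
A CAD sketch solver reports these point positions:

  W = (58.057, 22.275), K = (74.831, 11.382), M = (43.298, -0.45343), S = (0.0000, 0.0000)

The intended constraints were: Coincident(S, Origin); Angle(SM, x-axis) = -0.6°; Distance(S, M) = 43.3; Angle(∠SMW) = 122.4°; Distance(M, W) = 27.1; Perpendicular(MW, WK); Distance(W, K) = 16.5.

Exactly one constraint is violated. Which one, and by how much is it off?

Distance(W, K) = 16.5 — off by 3.50.

S = (0.00, 0.00) ✓; SM at -0.6000° ✓; |SM| = 43.30 ✓; ∠SMW = 122.4° ✓; |MW| = 27.10 ✓; ∠(MW, WK) = 90.00° ✓; |WK| = 20.00 ✗.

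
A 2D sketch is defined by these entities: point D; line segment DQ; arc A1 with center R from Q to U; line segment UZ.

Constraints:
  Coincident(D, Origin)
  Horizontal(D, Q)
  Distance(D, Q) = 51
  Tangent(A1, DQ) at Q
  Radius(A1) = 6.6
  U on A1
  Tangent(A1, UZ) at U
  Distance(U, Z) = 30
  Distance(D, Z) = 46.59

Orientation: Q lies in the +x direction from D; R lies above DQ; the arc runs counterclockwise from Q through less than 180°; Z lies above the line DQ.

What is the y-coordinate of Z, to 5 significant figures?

32.056

D is at the origin; DQ is horizontal with |DQ| = 51.0 and Q on the +x side, so Q = (51.000, 0.0000). Since A1 is tangent to DQ there, RQ ⟂ DQ, so R = Q + (0, 6.6) = (51.000, 6.6000). Since RU ⟂ UZ (tangency), |RZ| = √(6.6² + 30.0²) = 30.717 regardless of where U sits on A1. So Z lies on both circle(D, 46.59) and circle(R, 30.717); the above-DQ intersection is Z = (33.809, 32.056). U is the foot of the tangent from Z: U = (55.548, 11.383).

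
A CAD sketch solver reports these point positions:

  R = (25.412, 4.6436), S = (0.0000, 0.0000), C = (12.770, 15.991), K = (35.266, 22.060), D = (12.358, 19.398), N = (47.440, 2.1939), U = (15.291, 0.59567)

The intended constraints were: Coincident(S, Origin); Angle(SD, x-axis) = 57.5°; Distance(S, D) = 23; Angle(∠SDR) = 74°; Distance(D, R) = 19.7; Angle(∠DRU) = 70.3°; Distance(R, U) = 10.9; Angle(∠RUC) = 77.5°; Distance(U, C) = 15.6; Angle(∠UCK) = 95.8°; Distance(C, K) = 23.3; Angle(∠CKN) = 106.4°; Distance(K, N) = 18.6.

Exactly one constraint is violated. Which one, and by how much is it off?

Distance(K, N) = 18.6 — off by 4.70.

S = (0.00, 0.00) ✓; SD at 57.50° ✓; |SD| = 23.00 ✓; ∠SDR = 74.00° ✓; |DR| = 19.70 ✓; ∠DRU = 70.30° ✓; |RU| = 10.90 ✓; ∠RUC = 77.50° ✓; |UC| = 15.60 ✓; ∠UCK = 95.80° ✓; |CK| = 23.30 ✓; ∠CKN = 106.4° ✓; |KN| = 23.30 ✗.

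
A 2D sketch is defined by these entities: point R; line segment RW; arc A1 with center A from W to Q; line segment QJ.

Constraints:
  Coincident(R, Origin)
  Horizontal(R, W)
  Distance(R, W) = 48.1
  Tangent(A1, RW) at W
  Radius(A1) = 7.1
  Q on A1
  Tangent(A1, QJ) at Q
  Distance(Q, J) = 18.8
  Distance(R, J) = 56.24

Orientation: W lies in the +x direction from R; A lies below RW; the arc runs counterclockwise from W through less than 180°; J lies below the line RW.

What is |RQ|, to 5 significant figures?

42.792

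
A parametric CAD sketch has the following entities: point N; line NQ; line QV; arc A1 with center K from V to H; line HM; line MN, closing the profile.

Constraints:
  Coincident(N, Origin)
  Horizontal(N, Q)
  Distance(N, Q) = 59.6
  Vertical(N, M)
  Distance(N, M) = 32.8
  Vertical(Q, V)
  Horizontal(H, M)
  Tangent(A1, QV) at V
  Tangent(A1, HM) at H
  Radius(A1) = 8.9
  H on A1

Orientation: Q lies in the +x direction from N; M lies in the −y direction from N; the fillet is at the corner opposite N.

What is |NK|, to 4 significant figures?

56.05

N is at the origin; NQ is horizontal with |NQ| = 59.6 and Q on the +x side, so Q = (59.60, 0.000). N and M share the same x with |NM| = 32.8 and M on the −y side, so M = (0.000, -32.80). The virtual corner opposite N is at (59.60, -32.80). The tangent condition forces KV to be normal to QV and since A1 is tangent to HM there, KH ⟂ HM, with radius 8.9, so the center K sits 8.9 in from both sides at K = (50.70, -23.90). Then |NK| = |K − N| = 56.05.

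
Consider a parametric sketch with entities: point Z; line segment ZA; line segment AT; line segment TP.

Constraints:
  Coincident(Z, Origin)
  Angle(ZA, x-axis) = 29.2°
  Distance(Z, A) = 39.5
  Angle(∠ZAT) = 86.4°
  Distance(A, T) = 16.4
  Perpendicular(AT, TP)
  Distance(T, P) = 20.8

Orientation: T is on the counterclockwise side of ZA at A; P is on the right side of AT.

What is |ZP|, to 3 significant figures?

61.8

Z is at the origin; ZA runs at 29.2° with length 39.5, so A = 39.5·(cos 29.2°, sin 29.2°) = (34.5, 19.3). ∠ZAT = 86.4°, so AT runs at 29.2° + (180° − 86.4°) = 123° from the x-axis; with |AT| = 16.4, T = A + 16.4·(cos 123°, sin 123°) = (25.6, 33.1). AT ⟂ TP; with |TP| = 20.8 on the right of AT, P = T + 20.8·(0.841, 0.542) = (43.1, 44.3). Then |ZP| = |P − Z| = 61.8.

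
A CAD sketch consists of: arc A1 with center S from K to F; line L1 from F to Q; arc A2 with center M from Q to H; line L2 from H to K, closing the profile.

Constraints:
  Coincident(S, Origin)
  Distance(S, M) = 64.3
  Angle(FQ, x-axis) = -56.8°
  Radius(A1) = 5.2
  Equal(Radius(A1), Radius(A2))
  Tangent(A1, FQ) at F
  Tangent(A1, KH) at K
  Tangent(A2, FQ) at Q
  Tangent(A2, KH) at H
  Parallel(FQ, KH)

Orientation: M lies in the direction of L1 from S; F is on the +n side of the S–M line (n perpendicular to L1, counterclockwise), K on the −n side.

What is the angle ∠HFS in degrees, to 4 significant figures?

80.81°

Tangency of A1 to both parallel lines with radius 5.2 puts F and K at S ± 5.2·n: F = (4.351, 2.847), K = (-4.351, -2.847). Equal radii place Q and H the same way about M: Q = M + 5.2·n = (39.56, -50.96), H = M − 5.2·n = (30.86, -56.65). Then cos ∠HFS = FH·FS / (|FH||FS|), giving 80.81°.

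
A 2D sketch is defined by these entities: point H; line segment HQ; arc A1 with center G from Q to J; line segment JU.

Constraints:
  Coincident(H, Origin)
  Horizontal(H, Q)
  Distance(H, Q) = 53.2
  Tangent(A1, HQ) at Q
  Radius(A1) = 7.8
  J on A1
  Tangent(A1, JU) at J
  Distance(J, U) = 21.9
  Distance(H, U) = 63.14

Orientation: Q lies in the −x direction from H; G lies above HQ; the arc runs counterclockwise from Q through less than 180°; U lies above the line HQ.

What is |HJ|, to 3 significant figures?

47.4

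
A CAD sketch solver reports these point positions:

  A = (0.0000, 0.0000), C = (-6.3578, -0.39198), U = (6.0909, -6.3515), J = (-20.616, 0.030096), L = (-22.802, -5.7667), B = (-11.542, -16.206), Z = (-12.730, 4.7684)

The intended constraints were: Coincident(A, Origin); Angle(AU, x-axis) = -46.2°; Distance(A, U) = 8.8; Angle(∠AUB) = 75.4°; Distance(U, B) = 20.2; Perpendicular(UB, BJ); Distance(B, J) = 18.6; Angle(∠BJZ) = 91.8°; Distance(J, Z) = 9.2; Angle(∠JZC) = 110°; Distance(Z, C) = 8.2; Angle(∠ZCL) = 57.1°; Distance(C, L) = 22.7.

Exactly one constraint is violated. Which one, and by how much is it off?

Distance(C, L) = 22.7 — off by 5.40.

A = (0.00, 0.00) ✓; AU at -46.20° ✓; |AU| = 8.800 ✓; ∠AUB = 75.40° ✓; |UB| = 20.20 ✓; ∠(UB, BJ) = 90.00° ✓; |BJ| = 18.60 ✓; ∠BJZ = 91.80° ✓; |JZ| = 9.200 ✓; ∠JZC = 110.0° ✓; |ZC| = 8.200 ✓; ∠ZCL = 57.10° ✓; |CL| = 17.30 ✗.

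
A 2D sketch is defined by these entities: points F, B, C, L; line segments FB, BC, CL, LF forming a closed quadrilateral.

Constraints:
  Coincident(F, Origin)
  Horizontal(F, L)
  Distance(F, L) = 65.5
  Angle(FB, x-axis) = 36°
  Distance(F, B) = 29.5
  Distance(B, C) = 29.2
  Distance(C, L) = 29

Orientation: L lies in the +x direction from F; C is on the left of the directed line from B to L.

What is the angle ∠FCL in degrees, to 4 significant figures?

91.76°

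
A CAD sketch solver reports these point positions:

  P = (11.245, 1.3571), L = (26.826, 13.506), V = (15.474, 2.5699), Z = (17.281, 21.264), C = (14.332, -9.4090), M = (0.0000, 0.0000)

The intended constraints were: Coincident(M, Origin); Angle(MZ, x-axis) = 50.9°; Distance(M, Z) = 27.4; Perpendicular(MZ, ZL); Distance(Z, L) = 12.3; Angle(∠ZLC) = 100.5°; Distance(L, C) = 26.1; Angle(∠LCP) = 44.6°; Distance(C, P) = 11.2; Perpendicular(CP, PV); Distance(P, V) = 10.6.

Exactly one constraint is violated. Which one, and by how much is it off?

Distance(P, V) = 10.6 — off by 6.20.

M = (0.00, 0.00) ✓; MZ at 50.90° ✓; |MZ| = 27.40 ✓; ∠(MZ, ZL) = 90.00° ✓; |ZL| = 12.30 ✓; ∠ZLC = 100.5° ✓; |LC| = 26.10 ✓; ∠LCP = 44.60° ✓; |CP| = 11.20 ✓; ∠(CP, PV) = 90.00° ✓; |PV| = 4.399 ✗.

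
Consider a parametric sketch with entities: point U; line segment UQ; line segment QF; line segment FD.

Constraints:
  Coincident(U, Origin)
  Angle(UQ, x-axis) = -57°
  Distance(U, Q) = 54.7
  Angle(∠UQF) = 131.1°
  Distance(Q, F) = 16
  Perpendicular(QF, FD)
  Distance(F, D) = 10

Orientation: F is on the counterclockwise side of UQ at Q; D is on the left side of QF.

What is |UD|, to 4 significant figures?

60.62

U is at the origin; UQ runs at -57.0° with length 54.7, so Q = 54.7·(cos -57.0°, sin -57.0°) = (29.79, -45.88). ∠UQF = 131.1°, so QF runs at -57.0° + (180° − 131.1°) = -8.100° from the x-axis; with |QF| = 16.0, F = Q + 16.0·(cos -8.100°, sin -8.100°) = (45.63, -48.13). QF ⟂ FD; with |FD| = 10.0 on the left of QF, D = F + 10.0·(0.1409, 0.9900) = (47.04, -38.23). Then |UD| = |D − U| = 60.62.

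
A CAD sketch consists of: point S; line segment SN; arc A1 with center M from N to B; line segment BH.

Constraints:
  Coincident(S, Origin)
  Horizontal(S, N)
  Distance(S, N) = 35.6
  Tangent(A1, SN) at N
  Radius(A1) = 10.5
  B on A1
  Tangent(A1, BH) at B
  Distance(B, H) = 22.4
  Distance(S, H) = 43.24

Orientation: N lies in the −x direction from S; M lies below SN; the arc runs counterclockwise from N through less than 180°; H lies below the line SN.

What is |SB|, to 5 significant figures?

46.589

S is at the origin; SN is horizontal with |SN| = 35.6 and N on the −x side, so N = (-35.600, 0.0000). The tangent condition forces MN to be normal to SN, so M = N + (0, -10.5) = (-35.600, -10.500). Since MB ⟂ BH (tangency), |MH| = √(10.5² + 22.4²) = 24.739 regardless of where B sits on A1. So H lies on both circle(S, 43.24) and circle(M, 24.739); the below-SN intersection is H = (-27.067, -33.721). B is the foot of the tangent from H: B = (-42.987, -17.962).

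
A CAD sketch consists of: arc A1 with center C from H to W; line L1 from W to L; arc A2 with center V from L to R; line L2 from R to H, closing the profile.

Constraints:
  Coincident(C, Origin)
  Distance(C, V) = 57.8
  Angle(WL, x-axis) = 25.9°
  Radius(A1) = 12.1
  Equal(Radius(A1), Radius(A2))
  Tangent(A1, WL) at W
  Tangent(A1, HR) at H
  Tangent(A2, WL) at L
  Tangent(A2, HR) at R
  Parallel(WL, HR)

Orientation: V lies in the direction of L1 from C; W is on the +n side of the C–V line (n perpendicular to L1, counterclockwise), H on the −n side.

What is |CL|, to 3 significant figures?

59.1

The slot axis is L1's direction at 25.9°, so u = (cos 25.9°, sin 25.9°) = (0.900, 0.437) and n = (−sin 25.9°, cos 25.9°) = (-0.437, 0.900). C is at the origin and V lies 57.8 along u from C, so V = 57.8·u = (52.0, 25.2). Tangency of A1 to both parallel lines with radius 12.1 puts W and H at C ± 12.1·n: W = (-5.29, 10.9), H = (5.29, -10.9). Equal radii place L and R the same way about V: L = V + 12.1·n = (46.7, 36.1), R = V − 12.1·n = (57.3, 14.4). Then |CL| = |L − C| = 59.1.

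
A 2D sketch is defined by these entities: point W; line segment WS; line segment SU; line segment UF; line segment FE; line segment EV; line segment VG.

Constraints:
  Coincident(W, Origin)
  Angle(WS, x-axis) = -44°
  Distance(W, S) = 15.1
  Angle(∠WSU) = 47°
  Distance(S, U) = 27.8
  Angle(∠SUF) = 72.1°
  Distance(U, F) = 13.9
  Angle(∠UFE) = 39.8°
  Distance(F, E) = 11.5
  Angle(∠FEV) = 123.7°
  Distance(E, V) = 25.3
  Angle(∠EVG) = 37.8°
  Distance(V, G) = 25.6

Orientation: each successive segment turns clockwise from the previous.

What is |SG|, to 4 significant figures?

35.79

W is at the origin; WS runs at -44.0° with length 15.1, so S = (10.86, -10.49). ∠WSU = 47.0° gives SU at -177.0° from the x-axis; with |SU| = 27.8, U = (-16.90, -11.94). ∠SUF = 72.1° gives UF at 75.10° from the x-axis; with |UF| = 13.9, F = (-13.33, 1.488). ∠UFE = 39.8° gives FE at -65.10° from the x-axis; with |FE| = 11.5, E = (-8.484, -8.943). ∠FEV = 123.7° gives EV at -121.4° from the x-axis; with |EV| = 25.3, V = (-21.67, -30.54). ∠EVG = 37.8° gives VG at 96.40° from the x-axis; with |VG| = 25.6, G = (-24.52, -5.097). Then |SG| = |G − S| = 35.79.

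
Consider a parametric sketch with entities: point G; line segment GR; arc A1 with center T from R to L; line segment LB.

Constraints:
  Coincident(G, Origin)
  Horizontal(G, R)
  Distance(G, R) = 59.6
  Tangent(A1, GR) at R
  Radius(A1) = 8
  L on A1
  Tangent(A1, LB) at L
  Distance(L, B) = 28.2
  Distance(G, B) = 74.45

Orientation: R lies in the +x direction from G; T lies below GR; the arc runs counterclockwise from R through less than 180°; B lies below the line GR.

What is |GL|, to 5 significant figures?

53.642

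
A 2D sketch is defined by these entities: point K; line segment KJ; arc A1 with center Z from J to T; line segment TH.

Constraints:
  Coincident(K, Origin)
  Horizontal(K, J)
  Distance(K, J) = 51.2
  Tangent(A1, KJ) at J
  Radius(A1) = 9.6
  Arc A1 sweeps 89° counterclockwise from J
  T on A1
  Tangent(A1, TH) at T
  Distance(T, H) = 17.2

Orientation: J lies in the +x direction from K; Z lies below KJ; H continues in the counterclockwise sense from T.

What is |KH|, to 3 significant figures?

49.1

K is at the origin; KJ is horizontal with |KJ| = 51.2 and J on the +x side, so J = (51.2, 0.00). The tangent condition forces ZJ to be normal to KJ, so Z = J + (0, -9.6) = (51.2, -9.60). On A1, J sits at bearing 90° from Z; an 89° counterclockwise sweep puts T at bearing 179°, so T = Z + 9.6·(cos 179°, sin 179°) = (41.6, -9.43). Since A1 is tangent to TH there, ZT ⟂ TH, so TH runs along (−sin 179°, cos 179°); with |TH| = 17.2, H = (41.3, -26.6). Then |KH| = |H − K| = 49.1.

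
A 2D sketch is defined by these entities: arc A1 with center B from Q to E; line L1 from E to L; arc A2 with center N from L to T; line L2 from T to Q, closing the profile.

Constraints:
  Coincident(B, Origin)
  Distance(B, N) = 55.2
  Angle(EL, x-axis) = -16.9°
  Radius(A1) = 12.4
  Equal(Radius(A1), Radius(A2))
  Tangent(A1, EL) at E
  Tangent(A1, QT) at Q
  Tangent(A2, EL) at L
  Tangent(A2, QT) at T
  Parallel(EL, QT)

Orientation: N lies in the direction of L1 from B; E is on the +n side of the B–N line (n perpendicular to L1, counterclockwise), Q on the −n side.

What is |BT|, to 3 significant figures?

56.6

The slot axis is L1's direction at -16.9°, so u = (cos -16.9°, sin -16.9°) = (0.957, -0.291) and n = (−sin -16.9°, cos -16.9°) = (0.291, 0.957). B is at the origin and N lies 55.2 along u from B, so N = 55.2·u = (52.8, -16.0). Tangency of A1 to both parallel lines with radius 12.4 puts E and Q at B ± 12.4·n: E = (3.60, 11.9), Q = (-3.60, -11.9). Equal radii place L and T the same way about N: L = N + 12.4·n = (56.4, -4.18), T = N − 12.4·n = (49.2, -27.9). Then |BT| = |T − B| = 56.6.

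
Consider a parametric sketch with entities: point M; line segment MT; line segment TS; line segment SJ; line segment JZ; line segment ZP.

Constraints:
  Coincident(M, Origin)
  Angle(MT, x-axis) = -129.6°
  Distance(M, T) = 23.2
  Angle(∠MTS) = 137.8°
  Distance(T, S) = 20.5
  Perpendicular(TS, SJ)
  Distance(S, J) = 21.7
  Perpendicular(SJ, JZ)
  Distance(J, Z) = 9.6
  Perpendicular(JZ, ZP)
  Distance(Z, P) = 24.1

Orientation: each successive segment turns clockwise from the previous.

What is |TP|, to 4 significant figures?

11.16

M is at the origin; MT runs at -129.6° with length 23.2, so T = (-14.79, -17.88). ∠MTS = 137.8° gives TS at -171.8° from the x-axis; with |TS| = 20.5, S = (-35.08, -20.80). The perpendicularity gives SJ at right angles to TS, so SJ runs at 98.20°; with |SJ| = 21.7, J = (-38.17, 0.6783). SJ ⟂ JZ, so JZ runs at 8.200°; with |JZ| = 9.6, Z = (-28.67, 2.048). JZ is perpendicular to ZP, so ZP runs at -81.80°; with |ZP| = 24.1, P = (-25.23, -21.81). Then |TP| = |P − T| = 11.16.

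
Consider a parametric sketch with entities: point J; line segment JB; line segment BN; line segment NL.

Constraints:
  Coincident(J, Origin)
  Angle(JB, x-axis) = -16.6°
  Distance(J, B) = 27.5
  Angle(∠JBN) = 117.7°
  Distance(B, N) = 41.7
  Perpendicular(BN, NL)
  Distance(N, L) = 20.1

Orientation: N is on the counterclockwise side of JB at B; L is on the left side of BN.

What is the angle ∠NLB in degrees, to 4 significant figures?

64.27°

∠JBN = 117.7°, so BN runs at -16.6° + (180° − 117.7°) = 45.70° from the x-axis; with |BN| = 41.7, N = B + 41.7·(cos 45.70°, sin 45.70°) = (55.48, 21.99). BN is perpendicular to NL; with |NL| = 20.1 on the left of BN, L = N + 20.1·(-0.7157, 0.6984) = (41.09, 36.03). Then cos ∠NLB = LN·LB / (|LN||LB|), giving 64.27°.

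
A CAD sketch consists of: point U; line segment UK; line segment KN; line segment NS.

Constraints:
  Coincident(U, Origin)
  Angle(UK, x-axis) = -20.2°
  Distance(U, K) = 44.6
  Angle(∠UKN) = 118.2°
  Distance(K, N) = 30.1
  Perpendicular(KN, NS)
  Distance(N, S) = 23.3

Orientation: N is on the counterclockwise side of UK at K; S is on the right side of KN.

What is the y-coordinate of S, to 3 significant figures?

-12.8

∠UKN = 118.2°, so KN runs at -20.2° + (180° − 118.2°) = 41.6° from the x-axis; with |KN| = 30.1, N = K + 30.1·(cos 41.6°, sin 41.6°) = (64.4, 4.58). The perpendicularity gives NS at right angles to KN; with |NS| = 23.3 on the right of KN, S = N + 23.3·(0.664, -0.748) = (79.8, -12.8). So S.y = -12.8.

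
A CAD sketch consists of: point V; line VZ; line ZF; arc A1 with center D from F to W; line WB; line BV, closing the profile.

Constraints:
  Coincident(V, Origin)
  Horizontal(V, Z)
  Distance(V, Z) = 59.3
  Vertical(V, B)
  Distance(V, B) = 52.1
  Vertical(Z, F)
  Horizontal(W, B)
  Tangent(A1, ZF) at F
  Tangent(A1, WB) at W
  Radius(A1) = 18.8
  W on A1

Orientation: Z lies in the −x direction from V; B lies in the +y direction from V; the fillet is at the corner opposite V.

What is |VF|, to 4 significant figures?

68.01

The virtual corner opposite V is at (-59.30, 52.10). The tangent condition forces DF to be normal to ZF and A1 meets WB tangentially, so DW is at right angles to WB, with radius 18.8, so the center D sits 18.8 in from both sides at D = (-40.50, 33.30). That places the tangent points at F = (-59.30, 33.30) on ZF and W = (-40.50, 52.10) on WB. Then |VF| = |F − V| = 68.01.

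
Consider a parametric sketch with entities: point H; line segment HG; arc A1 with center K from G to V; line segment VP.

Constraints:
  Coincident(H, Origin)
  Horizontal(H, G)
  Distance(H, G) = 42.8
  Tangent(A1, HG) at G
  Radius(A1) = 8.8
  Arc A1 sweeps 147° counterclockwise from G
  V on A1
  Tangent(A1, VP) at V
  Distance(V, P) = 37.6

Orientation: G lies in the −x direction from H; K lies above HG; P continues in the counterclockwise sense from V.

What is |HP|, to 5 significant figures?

78.612

On A1, G sits at bearing -90° from K; a 147° counterclockwise sweep puts V at bearing 57°, so V = K + 8.8·(cos 57°, sin 57°) = (-38.007, 16.180). Since A1 is tangent to VP there, KV ⟂ VP, so VP runs along (−sin 57°, cos 57°); with |VP| = 37.6, P = (-69.541, 36.659). Then |HP| = |P − H| = 78.612.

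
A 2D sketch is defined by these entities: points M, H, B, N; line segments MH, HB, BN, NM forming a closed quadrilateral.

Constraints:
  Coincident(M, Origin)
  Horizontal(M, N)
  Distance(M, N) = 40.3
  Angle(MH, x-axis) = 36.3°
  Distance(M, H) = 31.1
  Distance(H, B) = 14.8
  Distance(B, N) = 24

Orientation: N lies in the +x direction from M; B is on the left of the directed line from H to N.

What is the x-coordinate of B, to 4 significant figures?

38.79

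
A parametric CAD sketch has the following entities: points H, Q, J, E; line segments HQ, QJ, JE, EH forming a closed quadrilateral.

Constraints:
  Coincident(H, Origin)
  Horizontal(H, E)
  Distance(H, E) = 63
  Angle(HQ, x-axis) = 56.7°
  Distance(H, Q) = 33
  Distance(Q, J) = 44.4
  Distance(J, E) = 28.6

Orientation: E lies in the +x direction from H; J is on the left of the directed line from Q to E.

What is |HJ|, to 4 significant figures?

68.74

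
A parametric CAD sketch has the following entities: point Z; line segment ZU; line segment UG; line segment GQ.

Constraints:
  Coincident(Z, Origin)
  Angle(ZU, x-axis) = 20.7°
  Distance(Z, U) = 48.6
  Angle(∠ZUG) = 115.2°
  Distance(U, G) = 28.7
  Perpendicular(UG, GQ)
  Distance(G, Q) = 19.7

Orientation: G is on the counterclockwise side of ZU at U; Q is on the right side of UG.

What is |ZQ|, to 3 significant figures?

80.6

Z is at the origin; ZU runs at 20.7° with length 48.6, so U = 48.6·(cos 20.7°, sin 20.7°) = (45.5, 17.2). ∠ZUG = 115.2°, so UG runs at 20.7° + (180° − 115.2°) = 85.5° from the x-axis; with |UG| = 28.7, G = U + 28.7·(cos 85.5°, sin 85.5°) = (47.7, 45.8). UG ⟂ GQ; with |GQ| = 19.7 on the right of UG, Q = G + 19.7·(0.997, -0.0785) = (67.4, 44.2). Then |ZQ| = |Q − Z| = 80.6.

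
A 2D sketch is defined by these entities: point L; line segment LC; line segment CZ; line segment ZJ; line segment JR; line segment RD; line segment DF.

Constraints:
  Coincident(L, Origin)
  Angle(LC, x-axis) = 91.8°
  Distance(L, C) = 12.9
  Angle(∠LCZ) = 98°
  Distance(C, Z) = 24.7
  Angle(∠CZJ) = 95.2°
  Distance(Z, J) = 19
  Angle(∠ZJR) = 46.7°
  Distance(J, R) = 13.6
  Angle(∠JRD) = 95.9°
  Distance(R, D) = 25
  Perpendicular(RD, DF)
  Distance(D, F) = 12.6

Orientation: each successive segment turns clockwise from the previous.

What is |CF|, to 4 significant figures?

39.90

∠JRD = 95.9° gives RD at 67.60° from the x-axis; with |RD| = 25.0, D = (26.40, 28.31). The perpendicularity gives DF at right angles to RD, so DF runs at -22.40°; with |DF| = 12.6, F = (38.05, 23.50). Then |CF| = |F − C| = 39.90.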